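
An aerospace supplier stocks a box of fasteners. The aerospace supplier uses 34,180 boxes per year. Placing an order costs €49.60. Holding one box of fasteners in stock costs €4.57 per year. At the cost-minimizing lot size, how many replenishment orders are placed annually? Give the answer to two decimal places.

N ≈ 39.68 orders per year

Q* = √(2DS/H) = √(2 × 34,180 × 49.6 / 4.57) ≈ 861.36.
Orders per year = D / Q* = 34,180 / 861.36 ≈ 39.682.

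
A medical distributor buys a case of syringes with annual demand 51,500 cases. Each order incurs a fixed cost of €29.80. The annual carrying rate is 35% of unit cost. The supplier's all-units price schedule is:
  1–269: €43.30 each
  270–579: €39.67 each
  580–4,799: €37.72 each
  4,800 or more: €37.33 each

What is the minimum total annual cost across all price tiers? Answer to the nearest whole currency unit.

Holding cost per unit per year at price C is H = 0.35·C.
For each price level, check whether its EOQ is feasible; otherwise the best quantity at that price is the breakpoint.
Tier 1 (€43.30): EOQ = 450.0 exceeds tier's upper bound 269, so this tier is dominated.
EOQ at €39.67 = 470.2 (feasible in tier 2): TC = 51,500×€39.67 + (51,500/470.2)×29.8 + (470.2/2)×0.35×€39.67 = €2,049,533.18.
EOQ at €37.72 = 482.2 < 580, so use break Q=580: TC = 51,500×€37.72 + (51,500/580.0)×29.8 + (580.0/2)×0.35×€37.72 = €1,949,054.61.
EOQ at €37.33 = 484.7 < 4800, so use break Q=4800: TC = 51,500×€37.33 + (51,500/4800.0)×29.8 + (4800.0/2)×0.35×€37.33 = €1,954,171.93.
Lowest total cost among the candidates is at Q = 580.0.

TC* ≈ €1,949,055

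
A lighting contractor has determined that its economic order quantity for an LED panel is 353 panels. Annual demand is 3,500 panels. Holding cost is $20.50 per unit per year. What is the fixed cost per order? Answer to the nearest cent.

S ≈ $364.93

Squaring Q* = √(2DS/H) gives Q*² = 2DS/H.
From Q* = √(2DS/H): S = Q*²H / (2D) = 353² × 20.5 / (2 × 3,500) = 364.9264.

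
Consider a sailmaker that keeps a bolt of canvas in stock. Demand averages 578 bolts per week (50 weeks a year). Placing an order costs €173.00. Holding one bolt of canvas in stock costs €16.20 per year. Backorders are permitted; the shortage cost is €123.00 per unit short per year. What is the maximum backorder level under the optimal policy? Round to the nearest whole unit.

Annual demand D = 578 × 50 = 28,900.
With planned backorders, Q* = √(2DS/H) · √((H+B)/B).
√(2DS/H) = √(2 × 28,900 × 173 / 16.2) = 785.651.
√((H+B)/B) = √((16.2+123)/123) = 1.0638.
Q* ≈ 835.789.
S* = Q* · H/(H+B) = 835.789 × 16.2/139.2 ≈ 97.269.

S* ≈ 97 bolts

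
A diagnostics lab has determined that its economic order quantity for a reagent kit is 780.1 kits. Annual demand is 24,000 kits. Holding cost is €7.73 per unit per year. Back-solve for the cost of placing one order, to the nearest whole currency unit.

S ≈ €98

Squaring Q* = √(2DS/H) gives Q*² = 2DS/H.
From Q* = √(2DS/H): S = Q*²H / (2D) = 780.1² × 7.73 / (2 × 24,000) = 98.0029.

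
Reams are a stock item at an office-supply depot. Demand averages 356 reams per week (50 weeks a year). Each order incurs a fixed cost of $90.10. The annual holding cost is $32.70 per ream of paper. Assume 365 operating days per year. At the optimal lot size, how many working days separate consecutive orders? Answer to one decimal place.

T ≈ 6.4 days

Annual demand D = 356 × 50 = 17,800.
Q* = √(2DS/H) = √(2 × 17,800 × 90.1 / 32.7) ≈ 313.19.
Cycle time = Q*/D × 365 = 313.19 / 17,800 × 365 ≈ 6.422 days.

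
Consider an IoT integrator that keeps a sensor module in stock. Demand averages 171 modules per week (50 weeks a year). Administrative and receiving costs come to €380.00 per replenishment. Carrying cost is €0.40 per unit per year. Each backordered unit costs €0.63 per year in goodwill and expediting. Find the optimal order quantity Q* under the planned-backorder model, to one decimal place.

Annual demand D = 171 × 50 = 8,550.
With planned backorders, Q* = √(2DS/H) · √((H+B)/B).
√(2DS/H) = √(2 × 8,550 × 380 / 0.4) = 4030.509.
√((H+B)/B) = √((0.4+0.63)/0.63) = 1.2786.
Q* ≈ 5153.570.

Q* ≈ 5,153.6 modules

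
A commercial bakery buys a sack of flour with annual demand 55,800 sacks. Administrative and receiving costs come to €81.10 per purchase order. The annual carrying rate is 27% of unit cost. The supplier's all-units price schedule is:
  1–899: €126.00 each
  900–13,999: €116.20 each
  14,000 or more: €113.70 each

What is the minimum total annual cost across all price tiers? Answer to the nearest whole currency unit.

TC* ≈ €6,503,106

Holding cost per unit per year at price C is H = 0.27·C.
Evaluate total cost at each tier's feasible EOQ or, if the EOQ is below the tier, at the tier's minimum quantity.
EOQ at €126.00 = 515.8 (feasible in tier 1): TC = 55,800×€126.00 + (55,800/515.8)×81.1 + (515.8/2)×0.27×€126.00 = €7,048,347.27.
EOQ at €116.20 = 537.1 < 900, so use break Q=900: TC = 55,800×€116.20 + (55,800/900.0)×81.1 + (900.0/2)×0.27×€116.20 = €6,503,106.50.
EOQ at €113.70 = 543.0 < 14000, so use break Q=14000: TC = 55,800×€113.70 + (55,800/14000.0)×81.1 + (14000.0/2)×0.27×€113.70 = €6,559,676.24.
Lowest total cost among the candidates is at Q = 900.0.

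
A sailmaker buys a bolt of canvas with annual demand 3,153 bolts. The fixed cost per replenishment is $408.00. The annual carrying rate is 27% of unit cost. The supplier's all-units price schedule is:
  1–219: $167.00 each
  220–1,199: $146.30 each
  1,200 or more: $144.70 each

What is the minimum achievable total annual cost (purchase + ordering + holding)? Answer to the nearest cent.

Holding cost per unit per year at price C is H = 0.27·C.
Evaluate total cost at each tier's feasible EOQ or, if the EOQ is below the tier, at the tier's minimum quantity.
Tier 1 ($167.00): EOQ = 238.9 exceeds tier's upper bound 219, so this tier is dominated.
EOQ at $146.30 = 255.2 (feasible in tier 2): TC = 3,153×$146.30 + (3,153/255.2)×408 + (255.2/2)×0.27×$146.30 = $471,365.07.
EOQ at $144.70 = 256.6 < 1200, so use break Q=1200: TC = 3,153×$144.70 + (3,153/1200.0)×408 + (1200.0/2)×0.27×$144.70 = $480,752.52.
Lowest total cost among the candidates is at Q = 255.2.

TC* ≈ $471,365.07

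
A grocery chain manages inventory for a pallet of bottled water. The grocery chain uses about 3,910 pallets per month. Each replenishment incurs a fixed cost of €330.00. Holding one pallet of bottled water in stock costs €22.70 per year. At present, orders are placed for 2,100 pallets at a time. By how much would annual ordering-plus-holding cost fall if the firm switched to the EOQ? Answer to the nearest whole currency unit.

Extra cost ≈ €4,695 per year

Annual demand D = 3,910 × 12 = 46,920.
EOQ = √(2DS/H) = √(2 × 46,920 × 330 / 22.7) ≈ 1167.99.
Cost at Q* = (D/Q*)S + (Q*/2)H = √(2DSH) ≈ €26,513.31.
Cost at Q = 2,100: (46,920/2,100)×330 + (2,100/2)×22.7 = €7,373.14 + €23,835.00 = €31,208.14.
Excess = €31,208.14 − €26,513.31 = €4,694.84.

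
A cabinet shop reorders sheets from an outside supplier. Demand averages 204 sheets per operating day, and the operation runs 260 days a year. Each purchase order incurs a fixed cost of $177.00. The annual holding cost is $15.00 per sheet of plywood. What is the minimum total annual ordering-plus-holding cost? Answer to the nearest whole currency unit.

Annual demand D = 204 × 260 = 53,040.
Q* = √(2DS/H) = √(2 × 53,040 × 177 / 15) ≈ 1118.81.
At Q*, ordering cost (D/Q*)S equals holding cost (Q*/2)H, each = √(DSH/2).
Minimum total = √(2DSH) = √(2 × 53,040 × 177 × 15) ≈ 16782.205.

TC* ≈ $16,782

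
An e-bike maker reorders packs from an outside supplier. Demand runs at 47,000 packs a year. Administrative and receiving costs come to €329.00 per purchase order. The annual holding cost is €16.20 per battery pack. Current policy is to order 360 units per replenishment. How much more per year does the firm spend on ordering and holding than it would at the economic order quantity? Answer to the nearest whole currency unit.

Extra cost ≈ €23,486 per year

EOQ = √(2DS/H) = √(2 × 47,000 × 329 / 16.2) ≈ 1381.67.
Cost at Q* = (D/Q*)S + (Q*/2)H = √(2DSH) ≈ €22,383.06.
Cost at Q = 360: (47,000/360)×329 + (360/2)×16.2 = €42,952.78 + €2,916.00 = €45,868.78.
Excess = €45,868.78 − €22,383.06 = €23,485.72.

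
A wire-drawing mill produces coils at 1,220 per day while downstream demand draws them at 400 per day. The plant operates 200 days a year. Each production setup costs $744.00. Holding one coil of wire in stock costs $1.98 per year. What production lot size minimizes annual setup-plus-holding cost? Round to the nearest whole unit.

Annual demand D = 400 × 200 = 80,000.
Production build-up factor (1 − d/p) = 1 − 400/1,220 = 0.6721.
Q* = √(2DS / (H(1 − d/p))) = √(2 × 80,000 × 744 / (1.98 × 0.6721)).
= √(119,040,000 / 1.3308) ≈ 9457.729.

Q* ≈ 9,458 coils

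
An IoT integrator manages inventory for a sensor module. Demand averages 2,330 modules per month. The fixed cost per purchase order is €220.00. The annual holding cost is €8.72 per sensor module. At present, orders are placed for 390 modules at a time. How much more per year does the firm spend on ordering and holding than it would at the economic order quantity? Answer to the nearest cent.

Extra cost ≈ €7,115.25 per year

Annual demand D = 2,330 × 12 = 27,960.
EOQ = √(2DS/H) = √(2 × 27,960 × 220 / 8.72) ≈ 1187.78.
Cost at Q* = (D/Q*)S + (Q*/2)H = √(2DSH) ≈ €10,357.46.
Cost at Q = 390: (27,960/390)×220 + (390/2)×8.72 = €15,772.31 + €1,700.40 = €17,472.71.
Excess = €17,472.71 − €10,357.46 = €7,115.25.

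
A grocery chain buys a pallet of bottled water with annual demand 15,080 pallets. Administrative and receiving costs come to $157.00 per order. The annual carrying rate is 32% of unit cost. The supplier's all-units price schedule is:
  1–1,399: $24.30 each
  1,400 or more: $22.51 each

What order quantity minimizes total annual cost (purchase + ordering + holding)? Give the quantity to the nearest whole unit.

Q* ≈ 1,400 pallets

Holding cost per unit per year at price C is H = 0.32·C.
For each price level, check whether its EOQ is feasible; otherwise the best quantity at that price is the breakpoint.
EOQ at $24.30 = 780.3 (feasible in tier 1): TC = 15,080×$24.30 + (15,080/780.3)×157 + (780.3/2)×0.32×$24.30 = $372,511.97.
EOQ at $22.51 = 810.8 < 1400, so use break Q=1400: TC = 15,080×$22.51 + (15,080/1400.0)×157 + (1400.0/2)×0.32×$22.51 = $346,184.15.
Lowest total cost is $346,184.15 at Q = 1400.0.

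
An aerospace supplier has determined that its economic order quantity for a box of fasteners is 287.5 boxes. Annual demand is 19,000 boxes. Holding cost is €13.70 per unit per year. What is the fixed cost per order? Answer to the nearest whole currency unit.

The basic EOQ model gives Q* = √(2DS/H); rearrange for the unknown.
From Q* = √(2DS/H): S = Q*²H / (2D) = 287.5² × 13.7 / (2 × 19,000) = 29.7998.

S ≈ €30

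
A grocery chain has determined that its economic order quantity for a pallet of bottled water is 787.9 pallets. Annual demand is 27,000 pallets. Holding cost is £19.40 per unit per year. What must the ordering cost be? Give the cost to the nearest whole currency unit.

S ≈ £223

The basic EOQ model gives Q* = √(2DS/H); rearrange for the unknown.
From Q* = √(2DS/H): S = Q*²H / (2D) = 787.9² × 19.4 / (2 × 27,000) = 223.0233.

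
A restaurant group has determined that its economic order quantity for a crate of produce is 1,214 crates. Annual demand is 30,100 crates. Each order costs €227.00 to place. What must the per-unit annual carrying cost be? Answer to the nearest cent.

H ≈ €9.27

Invert the EOQ relation Q*² = 2DS/H.
From Q* = √(2DS/H): H = 2DS / Q*² = 2 × 30,100 × 227 / 1,214² = 9.2722.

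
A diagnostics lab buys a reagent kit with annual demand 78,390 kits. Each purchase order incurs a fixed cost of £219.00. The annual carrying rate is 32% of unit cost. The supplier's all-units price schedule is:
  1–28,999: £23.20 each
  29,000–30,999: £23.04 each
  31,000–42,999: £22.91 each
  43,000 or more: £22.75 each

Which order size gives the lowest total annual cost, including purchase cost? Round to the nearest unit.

Q* ≈ 2,151 kits

Holding cost per unit per year at price C is H = 0.32·C.
Evaluate total cost at each tier's feasible EOQ or, if the EOQ is below the tier, at the tier's minimum quantity.
EOQ at £23.20 = 2150.5 (feasible in tier 1): TC = 78,390×£23.20 + (78,390/2150.5)×219 + (2150.5/2)×0.32×£23.20 = £1,834,613.64.
EOQ at £23.04 = 2158.0 < 29000, so use break Q=29000: TC = 78,390×£23.04 + (78,390/29000.0)×219 + (29000.0/2)×0.32×£23.04 = £1,913,603.18.
EOQ at £22.91 = 2164.1 < 31000, so use break Q=31000: TC = 78,390×£22.91 + (78,390/31000.0)×219 + (31000.0/2)×0.32×£22.91 = £1,910,102.29.
EOQ at £22.75 = 2171.7 < 43000, so use break Q=43000: TC = 78,390×£22.75 + (78,390/43000.0)×219 + (43000.0/2)×0.32×£22.75 = £1,940,291.74.
Lowest total cost is £1,834,613.64 at Q = 2150.5.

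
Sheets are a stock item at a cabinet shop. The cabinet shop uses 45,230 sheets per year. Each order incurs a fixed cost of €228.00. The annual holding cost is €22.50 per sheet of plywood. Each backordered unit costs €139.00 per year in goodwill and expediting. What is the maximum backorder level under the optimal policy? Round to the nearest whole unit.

With planned backorders, Q* = √(2DS/H) · √((H+B)/B).
√(2DS/H) = √(2 × 45,230 × 228 / 22.5) = 957.424.
√((H+B)/B) = √((22.5+139)/139) = 1.0779.
Q* ≈ 1032.009.
S* = Q* · H/(H+B) = 1032.009 × 22.5/161.5 ≈ 143.778.

S* ≈ 144 sheets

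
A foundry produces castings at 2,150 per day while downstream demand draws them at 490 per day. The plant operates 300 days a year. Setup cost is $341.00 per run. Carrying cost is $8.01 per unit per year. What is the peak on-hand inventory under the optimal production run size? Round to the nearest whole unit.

I_max ≈ 3,109 castings

Annual demand D = 490 × 300 = 147,000.
Production build-up factor (1 − d/p) = 1 − 490/2,150 = 0.7721.
Q* = √(2DS / (H(1 − d/p))) = √(2 × 147,000 × 341 / (8.01 × 0.7721)).
= √(100,254,000 / 6.1845) ≈ 4026.241.
Maximum inventory = Q*(1 − d/p) = 4026.241 × 0.7721 ≈ 3108.633.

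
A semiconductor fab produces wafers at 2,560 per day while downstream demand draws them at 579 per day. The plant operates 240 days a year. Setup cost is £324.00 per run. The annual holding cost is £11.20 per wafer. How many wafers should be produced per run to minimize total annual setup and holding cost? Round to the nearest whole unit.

Annual demand D = 579 × 240 = 138,960.
Production build-up factor (1 − d/p) = 1 − 579/2,560 = 0.7738.
Q* = √(2DS / (H(1 − d/p))) = √(2 × 138,960 × 324 / (11.2 × 0.7738)).
= √(90,046,080 / 8.6669) ≈ 3223.303.

Q* ≈ 3,223 wafers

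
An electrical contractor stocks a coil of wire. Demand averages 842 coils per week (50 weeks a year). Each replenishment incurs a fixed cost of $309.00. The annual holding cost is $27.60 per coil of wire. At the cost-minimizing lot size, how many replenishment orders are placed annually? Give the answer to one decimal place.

Annual demand D = 842 × 50 = 42,100.
EOQ = √(2DS/H) = √(2 × 42,100 × 309 / 27.6) ≈ 970.91.
Orders per year = D / Q* = 42,100 / 970.91 ≈ 43.361.

N ≈ 43.4 orders per year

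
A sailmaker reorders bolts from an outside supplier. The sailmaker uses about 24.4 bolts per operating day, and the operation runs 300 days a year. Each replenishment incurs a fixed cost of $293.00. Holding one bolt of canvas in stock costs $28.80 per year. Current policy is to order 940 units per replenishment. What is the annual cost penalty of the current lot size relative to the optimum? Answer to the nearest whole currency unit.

Extra cost ≈ $4,703 per year

Annual demand D = 24.4 × 300 = 7,320.
EOQ = √(2DS/H) = √(2 × 7,320 × 293 / 28.8) ≈ 385.93.
Cost at Q* = (D/Q*)S + (Q*/2)H = √(2DSH) ≈ $11,114.77.
Cost at Q = 940: (7,320/940)×293 + (940/2)×28.8 = $2,281.66 + $13,536.00 = $15,817.66.
Excess = $15,817.66 − $11,114.77 = $4,702.89.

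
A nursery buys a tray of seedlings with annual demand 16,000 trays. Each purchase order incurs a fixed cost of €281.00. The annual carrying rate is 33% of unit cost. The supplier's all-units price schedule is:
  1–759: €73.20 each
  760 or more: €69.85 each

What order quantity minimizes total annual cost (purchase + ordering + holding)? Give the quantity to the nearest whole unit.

Holding cost per unit per year at price C is H = 0.33·C.
For each price level, check whether its EOQ is feasible; otherwise the best quantity at that price is the breakpoint.
EOQ at €73.20 = 610.1 (feasible in tier 1): TC = 16,000×€73.20 + (16,000/610.1)×281 + (610.1/2)×0.33×€73.20 = €1,185,938.07.
EOQ at €69.85 = 624.6 < 760, so use break Q=760: TC = 16,000×€69.85 + (16,000/760.0)×281 + (760.0/2)×0.33×€69.85 = €1,132,274.98.
Lowest total cost is €1,132,274.98 at Q = 760.0.

Q* ≈ 760 trays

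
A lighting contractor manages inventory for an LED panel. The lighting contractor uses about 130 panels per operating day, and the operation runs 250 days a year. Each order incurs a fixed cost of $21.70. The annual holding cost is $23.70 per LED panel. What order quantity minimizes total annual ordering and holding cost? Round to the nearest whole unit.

Q* ≈ 244 panels

Annual demand D = 130 × 250 = 32,500.
EOQ = √(2DS / H) = √(2 × 32,500 × 21.7 / 23.7).
= √(1,410,500 / 23.7) = √59,514.7679 ≈ 243.956.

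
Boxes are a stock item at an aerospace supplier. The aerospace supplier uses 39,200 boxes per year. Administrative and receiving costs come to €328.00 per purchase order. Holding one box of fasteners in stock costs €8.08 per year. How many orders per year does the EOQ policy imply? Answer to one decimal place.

EOQ = √(2DS/H) = √(2 × 39,200 × 328 / 8.08) ≈ 1783.98.
Orders per year = D / Q* = 39,200 / 1783.98 ≈ 21.973.

N ≈ 22.0 orders per year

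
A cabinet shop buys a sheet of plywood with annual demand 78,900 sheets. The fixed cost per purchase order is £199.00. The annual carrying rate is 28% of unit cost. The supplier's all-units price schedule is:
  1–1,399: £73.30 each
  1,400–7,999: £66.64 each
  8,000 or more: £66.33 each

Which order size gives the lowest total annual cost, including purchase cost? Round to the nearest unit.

Q* ≈ 1,400 sheets

Holding cost per unit per year at price C is H = 0.28·C.
Evaluate total cost at each tier's feasible EOQ or, if the EOQ is below the tier, at the tier's minimum quantity.
EOQ at £73.30 = 1236.9 (feasible in tier 1): TC = 78,900×£73.30 + (78,900/1236.9)×199 + (1236.9/2)×0.28×£73.30 = £5,808,756.98.
EOQ at £66.64 = 1297.3 < 1400, so use break Q=1400: TC = 78,900×£66.64 + (78,900/1400.0)×199 + (1400.0/2)×0.28×£66.64 = £5,282,172.51.
EOQ at £66.33 = 1300.3 < 8000, so use break Q=8000: TC = 78,900×£66.33 + (78,900/8000.0)×199 + (8000.0/2)×0.28×£66.33 = £5,309,689.24.
Lowest total cost is £5,282,172.51 at Q = 1400.0.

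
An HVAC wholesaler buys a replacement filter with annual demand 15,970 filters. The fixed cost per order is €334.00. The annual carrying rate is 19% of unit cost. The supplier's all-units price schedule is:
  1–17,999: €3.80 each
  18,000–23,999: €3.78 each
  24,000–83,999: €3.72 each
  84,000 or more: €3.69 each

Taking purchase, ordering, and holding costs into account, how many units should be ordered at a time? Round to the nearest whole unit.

Holding cost per unit per year at price C is H = 0.19·C.
Candidates are each tier's EOQ (if it falls in that tier) and each price-break quantity.
EOQ at €3.80 = 3843.9 (feasible in tier 1): TC = 15,970×€3.80 + (15,970/3843.9)×334 + (3843.9/2)×0.19×€3.80 = €63,461.30.
EOQ at €3.78 = 3854.1 < 18000, so use break Q=18000: TC = 15,970×€3.78 + (15,970/18000.0)×334 + (18000.0/2)×0.19×€3.78 = €67,126.73.
EOQ at €3.72 = 3885.0 < 24000, so use break Q=24000: TC = 15,970×€3.72 + (15,970/24000.0)×334 + (24000.0/2)×0.19×€3.72 = €68,112.25.
EOQ at €3.69 = 3900.8 < 84000, so use break Q=84000: TC = 15,970×€3.69 + (15,970/84000.0)×334 + (84000.0/2)×0.19×€3.69 = €88,439.00.
Lowest total cost is €63,461.30 at Q = 3843.9.

Q* ≈ 3,844 filters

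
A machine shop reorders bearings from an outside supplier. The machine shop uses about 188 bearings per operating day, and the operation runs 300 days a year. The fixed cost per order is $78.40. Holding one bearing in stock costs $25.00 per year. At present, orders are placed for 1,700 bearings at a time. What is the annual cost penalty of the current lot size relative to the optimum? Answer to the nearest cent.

Extra cost ≈ $8,982.01 per year

Annual demand D = 188 × 300 = 56,400.
EOQ = √(2DS/H) = √(2 × 56,400 × 78.4 / 25) ≈ 594.76.
Cost at Q* = (D/Q*)S + (Q*/2)H = √(2DSH) ≈ $14,869.03.
Cost at Q = 1,700: (56,400/1,700)×78.4 + (1,700/2)×25 = $2,601.04 + $21,250.00 = $23,851.04.
Excess = $23,851.04 − $14,869.03 = $8,982.01.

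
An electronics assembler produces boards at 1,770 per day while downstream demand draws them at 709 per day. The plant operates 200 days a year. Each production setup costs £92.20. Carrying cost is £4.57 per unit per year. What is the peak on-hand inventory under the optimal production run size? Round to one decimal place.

Annual demand D = 709 × 200 = 141,800.
Production build-up factor (1 − d/p) = 1 − 709/1,770 = 0.5994.
Q* = √(2DS / (H(1 − d/p))) = √(2 × 141,800 × 92.2 / (4.57 × 0.5994)).
= √(26,147,920 / 2.7394) ≈ 3089.509.
Maximum inventory = Q*(1 − d/p) = 3089.509 × 0.5994 ≈ 1851.960.

I_max ≈ 1,852.0 boards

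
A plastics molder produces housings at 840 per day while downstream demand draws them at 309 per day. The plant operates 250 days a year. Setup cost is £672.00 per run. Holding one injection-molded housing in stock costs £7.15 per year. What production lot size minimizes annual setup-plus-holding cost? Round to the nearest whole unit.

Q* ≈ 4,793 housings

Annual demand D = 309 × 250 = 77,250.
Production build-up factor (1 − d/p) = 1 − 309/840 = 0.6321.
Q* = √(2DS / (H(1 − d/p))) = √(2 × 77,250 × 672 / (7.15 × 0.6321)).
= √(103,824,000 / 4.5198) ≈ 4792.788.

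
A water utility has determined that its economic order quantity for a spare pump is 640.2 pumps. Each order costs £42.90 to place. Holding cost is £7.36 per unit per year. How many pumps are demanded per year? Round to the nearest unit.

The basic EOQ model gives Q* = √(2DS/H); rearrange for the unknown.
From Q* = √(2DS/H): D = Q*²H / (2S) = 640.2² × 7.36 / (2 × 42.9) = 35157.814.

D ≈ 35,158 pumps per year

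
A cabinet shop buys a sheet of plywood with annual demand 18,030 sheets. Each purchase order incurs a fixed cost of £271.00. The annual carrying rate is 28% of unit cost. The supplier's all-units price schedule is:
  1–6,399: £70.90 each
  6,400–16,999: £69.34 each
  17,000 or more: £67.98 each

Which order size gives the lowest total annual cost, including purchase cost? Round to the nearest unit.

Q* ≈ 702 sheets

Holding cost per unit per year at price C is H = 0.28·C.
Candidates are each tier's EOQ (if it falls in that tier) and each price-break quantity.
EOQ at £70.90 = 701.6 (feasible in tier 1): TC = 18,030×£70.90 + (18,030/701.6)×271 + (701.6/2)×0.28×£70.90 = £1,292,255.35.
EOQ at £69.34 = 709.5 < 6400, so use break Q=6400: TC = 18,030×£69.34 + (18,030/6400.0)×271 + (6400.0/2)×0.28×£69.34 = £1,313,092.30.
EOQ at £67.98 = 716.5 < 17000, so use break Q=17000: TC = 18,030×£67.98 + (18,030/17000.0)×271 + (17000.0/2)×0.28×£67.98 = £1,387,759.22.
Lowest total cost is £1,292,255.35 at Q = 701.6.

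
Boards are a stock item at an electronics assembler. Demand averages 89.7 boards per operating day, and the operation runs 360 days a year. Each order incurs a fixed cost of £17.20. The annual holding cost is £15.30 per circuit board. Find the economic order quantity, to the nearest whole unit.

Q* ≈ 269 boards

Annual demand D = 89.7 × 360 = 32,292.
EOQ = √(2DS / H) = √(2 × 32,292 × 17.2 / 15.3).
= √(1,110,844.8 / 15.3) = √72,604.2353 ≈ 269.452.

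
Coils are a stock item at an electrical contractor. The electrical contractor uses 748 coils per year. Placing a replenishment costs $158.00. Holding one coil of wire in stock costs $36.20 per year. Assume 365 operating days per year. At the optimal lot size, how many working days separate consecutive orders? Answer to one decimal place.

EOQ = √(2DS/H) = √(2 × 748 × 158 / 36.2) ≈ 80.81.
Cycle time = Q*/D × 365 = 80.81 / 748 × 365 ≈ 39.430 days.

T ≈ 39.4 days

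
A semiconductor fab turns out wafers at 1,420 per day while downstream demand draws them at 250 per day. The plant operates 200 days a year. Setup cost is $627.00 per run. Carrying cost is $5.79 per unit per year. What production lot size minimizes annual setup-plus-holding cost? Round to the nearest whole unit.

Annual demand D = 250 × 200 = 50,000.
Production build-up factor (1 − d/p) = 1 − 250/1,420 = 0.8239.
Q* = √(2DS / (H(1 − d/p))) = √(2 × 50,000 × 627 / (5.79 × 0.8239)).
= √(62,700,000 / 4.7706) ≈ 3625.315.

Q* ≈ 3,625 wafers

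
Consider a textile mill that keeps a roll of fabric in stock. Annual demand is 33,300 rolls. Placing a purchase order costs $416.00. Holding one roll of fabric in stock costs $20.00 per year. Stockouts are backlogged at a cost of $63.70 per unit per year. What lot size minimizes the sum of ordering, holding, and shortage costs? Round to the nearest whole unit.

Q* ≈ 1,349 rolls

With planned backorders, Q* = √(2DS/H) · √((H+B)/B).
√(2DS/H) = √(2 × 33,300 × 416 / 20) = 1176.979.
√((H+B)/B) = √((20+63.7)/63.7) = 1.1463.
Q* ≈ 1349.155.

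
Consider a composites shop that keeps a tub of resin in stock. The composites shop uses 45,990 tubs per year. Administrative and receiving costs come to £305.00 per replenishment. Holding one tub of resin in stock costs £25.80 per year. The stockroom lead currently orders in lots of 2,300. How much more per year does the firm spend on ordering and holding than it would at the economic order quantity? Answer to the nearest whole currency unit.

EOQ = √(2DS/H) = √(2 × 45,990 × 305 / 25.8) ≈ 1042.77.
Cost at Q* = (D/Q*)S + (Q*/2)H = √(2DSH) ≈ £26,903.36.
Cost at Q = 2,300: (45,990/2,300)×305 + (2,300/2)×25.8 = £6,098.67 + £29,670.00 = £35,768.67.
Excess = £35,768.67 − £26,903.36 = £8,865.32.

Extra cost ≈ £8,865 per year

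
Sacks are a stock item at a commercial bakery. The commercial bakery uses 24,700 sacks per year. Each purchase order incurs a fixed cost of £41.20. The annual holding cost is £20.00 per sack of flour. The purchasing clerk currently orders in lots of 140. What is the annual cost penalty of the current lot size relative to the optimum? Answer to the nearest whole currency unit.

EOQ = √(2DS/H) = √(2 × 24,700 × 41.2 / 20) ≈ 319.00.
Cost at Q* = (D/Q*)S + (Q*/2)H = √(2DSH) ≈ £6,380.09.
Cost at Q = 140: (24,700/140)×41.2 + (140/2)×20 = £7,268.86 + £1,400.00 = £8,668.86.
Excess = £8,668.86 − £6,380.09 = £2,288.76.

Extra cost ≈ £2,289 per year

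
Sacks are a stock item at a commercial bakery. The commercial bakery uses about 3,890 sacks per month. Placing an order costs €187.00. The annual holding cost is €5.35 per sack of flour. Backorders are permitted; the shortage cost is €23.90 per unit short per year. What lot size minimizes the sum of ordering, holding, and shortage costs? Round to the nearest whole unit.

Q* ≈ 1,998 sacks

Annual demand D = 3,890 × 12 = 46,680.
With planned backorders, Q* = √(2DS/H) · √((H+B)/B).
√(2DS/H) = √(2 × 46,680 × 187 / 5.35) = 1806.443.
√((H+B)/B) = √((5.35+23.9)/23.9) = 1.1063.
Q* ≈ 1998.427.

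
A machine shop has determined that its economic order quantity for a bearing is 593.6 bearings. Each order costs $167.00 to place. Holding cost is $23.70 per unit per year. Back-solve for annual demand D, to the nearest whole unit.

D ≈ 25,003 bearings per year

The basic EOQ model gives Q* = √(2DS/H); rearrange for the unknown.
From Q* = √(2DS/H): D = Q*²H / (2S) = 593.6² × 23.7 / (2 × 167) = 25002.859.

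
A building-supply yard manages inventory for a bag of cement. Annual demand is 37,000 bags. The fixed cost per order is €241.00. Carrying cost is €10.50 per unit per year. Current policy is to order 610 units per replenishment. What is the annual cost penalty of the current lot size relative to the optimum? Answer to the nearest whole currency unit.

Extra cost ≈ €4,136 per year

EOQ = √(2DS/H) = √(2 × 37,000 × 241 / 10.5) ≈ 1303.26.
Cost at Q* = (D/Q*)S + (Q*/2)H = √(2DSH) ≈ €13,684.19.
Cost at Q = 610: (37,000/610)×241 + (610/2)×10.5 = €14,618.03 + €3,202.50 = €17,820.53.
Excess = €17,820.53 − €13,684.19 = €4,136.34.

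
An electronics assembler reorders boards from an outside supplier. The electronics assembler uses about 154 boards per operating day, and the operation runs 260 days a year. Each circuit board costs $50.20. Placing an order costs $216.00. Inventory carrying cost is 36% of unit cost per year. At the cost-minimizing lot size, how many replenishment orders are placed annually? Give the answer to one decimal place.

N ≈ 40.9 orders per year

Annual demand D = 154 × 260 = 40,040.
Holding cost H = 0.36 × $50.20 = $18.0720 per unit per year.
EOQ = √(2DS/H) = √(2 × 40,040 × 216 / 18.072) ≈ 978.33.
Orders per year = D / Q* = 40,040 / 978.33 ≈ 40.927.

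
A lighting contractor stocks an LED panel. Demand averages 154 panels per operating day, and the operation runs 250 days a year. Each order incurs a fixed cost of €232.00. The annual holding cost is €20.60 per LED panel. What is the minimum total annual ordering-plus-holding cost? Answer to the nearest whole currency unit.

Annual demand D = 154 × 250 = 38,500.
EOQ = √(2DS/H) = √(2 × 38,500 × 232 / 20.6) ≈ 931.23.
At the optimum the two cost components are equal, so total cost = 2·(Q*/2)H = Q*·H.
Minimum total = √(2DSH) = √(2 × 38,500 × 232 × 20.6) ≈ 19183.284.

TC* ≈ €19,183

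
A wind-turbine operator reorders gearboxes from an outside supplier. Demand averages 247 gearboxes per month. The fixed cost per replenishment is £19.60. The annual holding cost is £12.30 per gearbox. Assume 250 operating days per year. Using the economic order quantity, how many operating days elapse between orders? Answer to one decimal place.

T ≈ 8.2 days

Annual demand D = 247 × 12 = 2,964.
EOQ = √(2DS/H) = √(2 × 2,964 × 19.6 / 12.3) ≈ 97.19.
Cycle time = Q*/D × 250 = 97.19 / 2,964 × 250 ≈ 8.198 days.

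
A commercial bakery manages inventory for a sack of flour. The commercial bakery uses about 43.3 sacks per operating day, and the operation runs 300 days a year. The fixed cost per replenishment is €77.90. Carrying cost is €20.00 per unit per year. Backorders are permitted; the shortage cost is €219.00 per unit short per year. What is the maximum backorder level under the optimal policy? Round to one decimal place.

Annual demand D = 43.3 × 300 = 12,990.
With planned backorders, Q* = √(2DS/H) · √((H+B)/B).
√(2DS/H) = √(2 × 12,990 × 77.9 / 20) = 318.107.
√((H+B)/B) = √((20+219)/219) = 1.0447.
Q* ≈ 332.315.
S* = Q* · H/(H+B) = 332.315 × 20/239 ≈ 27.809.

S* ≈ 27.8 sacks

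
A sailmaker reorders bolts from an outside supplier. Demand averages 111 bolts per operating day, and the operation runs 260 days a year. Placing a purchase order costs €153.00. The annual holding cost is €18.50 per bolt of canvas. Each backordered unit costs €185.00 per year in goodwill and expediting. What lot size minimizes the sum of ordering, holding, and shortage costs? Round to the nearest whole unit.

Q* ≈ 725 bolts

Annual demand D = 111 × 260 = 28,860.
With planned backorders, Q* = √(2DS/H) · √((H+B)/B).
√(2DS/H) = √(2 × 28,860 × 153 / 18.5) = 690.912.
√((H+B)/B) = √((18.5+185)/185) = 1.0488.
Q* ≈ 724.635.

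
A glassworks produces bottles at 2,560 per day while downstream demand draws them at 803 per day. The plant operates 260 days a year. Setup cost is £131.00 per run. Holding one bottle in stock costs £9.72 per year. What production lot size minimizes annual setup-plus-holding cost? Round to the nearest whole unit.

Q* ≈ 2,863 bottles

Annual demand D = 803 × 260 = 208,780.
Production build-up factor (1 − d/p) = 1 − 803/2,560 = 0.6863.
Q* = √(2DS / (H(1 − d/p))) = √(2 × 208,780 × 131 / (9.72 × 0.6863)).
= √(54,700,360 / 6.6711) ≈ 2863.493.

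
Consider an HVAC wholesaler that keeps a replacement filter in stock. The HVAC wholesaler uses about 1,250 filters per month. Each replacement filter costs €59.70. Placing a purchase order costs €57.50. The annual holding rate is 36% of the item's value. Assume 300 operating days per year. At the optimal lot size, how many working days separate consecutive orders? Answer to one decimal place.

Annual demand D = 1,250 × 12 = 15,000.
Holding cost H = 0.36 × €59.70 = €21.4920 per unit per year.
The optimal lot size = √(2DS/H) = √(2 × 15,000 × 57.5 / 21.492) ≈ 283.31.
Cycle time = Q*/D × 300 = 283.31 / 15,000 × 300 ≈ 5.666 days.

T ≈ 5.7 days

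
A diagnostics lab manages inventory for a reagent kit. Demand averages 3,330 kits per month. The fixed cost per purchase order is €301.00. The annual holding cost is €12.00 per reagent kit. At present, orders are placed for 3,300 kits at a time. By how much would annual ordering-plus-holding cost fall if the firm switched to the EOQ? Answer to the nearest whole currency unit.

Annual demand D = 3,330 × 12 = 39,960.
EOQ = √(2DS/H) = √(2 × 39,960 × 301 / 12) ≈ 1415.86.
Cost at Q* = (D/Q*)S + (Q*/2)H = √(2DSH) ≈ €16,990.32.
Cost at Q = 3,300: (39,960/3,300)×301 + (3,300/2)×12 = €3,644.84 + €19,800.00 = €23,444.84.
Excess = €23,444.84 − €16,990.32 = €6,454.51.

Extra cost ≈ €6,455 per year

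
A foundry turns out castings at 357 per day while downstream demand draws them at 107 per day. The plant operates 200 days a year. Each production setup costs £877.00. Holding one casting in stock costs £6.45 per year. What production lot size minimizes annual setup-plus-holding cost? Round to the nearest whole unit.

Annual demand D = 107 × 200 = 21,400.
Production build-up factor (1 − d/p) = 1 − 107/357 = 0.7003.
Q* = √(2DS / (H(1 − d/p))) = √(2 × 21,400 × 877 / (6.45 × 0.7003)).
= √(37,535,600 / 4.5168) ≈ 2882.743.

Q* ≈ 2,883 castings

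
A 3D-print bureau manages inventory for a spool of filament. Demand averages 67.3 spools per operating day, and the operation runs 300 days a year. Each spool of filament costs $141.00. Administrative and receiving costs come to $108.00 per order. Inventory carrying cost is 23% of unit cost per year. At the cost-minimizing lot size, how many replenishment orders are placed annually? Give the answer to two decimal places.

Annual demand D = 67.3 × 300 = 20,190.
Holding cost H = 0.23 × $141.00 = $32.4300 per unit per year.
EOQ = √(2DS/H) = √(2 × 20,190 × 108 / 32.43) ≈ 366.71.
Orders per year = D / Q* = 20,190 / 366.71 ≈ 55.057.

N ≈ 55.06 orders per year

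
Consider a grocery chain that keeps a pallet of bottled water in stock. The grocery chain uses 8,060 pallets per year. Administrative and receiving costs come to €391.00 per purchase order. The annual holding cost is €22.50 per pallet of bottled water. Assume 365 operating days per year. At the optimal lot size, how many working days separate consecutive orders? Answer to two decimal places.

EOQ = √(2DS/H) = √(2 × 8,060 × 391 / 22.5) ≈ 529.27.
Cycle time = Q*/D × 365 = 529.27 / 8,060 × 365 ≈ 23.968 days.

T ≈ 23.97 days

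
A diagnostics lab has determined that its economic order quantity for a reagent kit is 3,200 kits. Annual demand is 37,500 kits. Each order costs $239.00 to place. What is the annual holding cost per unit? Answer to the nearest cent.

The basic EOQ model gives Q* = √(2DS/H); rearrange for the unknown.
From Q* = √(2DS/H): H = 2DS / Q*² = 2 × 37,500 × 239 / 3,200² = 1.7505.

H ≈ $1.75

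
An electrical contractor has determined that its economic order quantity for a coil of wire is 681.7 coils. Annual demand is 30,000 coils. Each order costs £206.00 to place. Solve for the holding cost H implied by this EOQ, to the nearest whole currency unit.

H ≈ £27

Invert the EOQ relation Q*² = 2DS/H.
From Q* = √(2DS/H): H = 2DS / Q*² = 2 × 30,000 × 206 / 681.7² = 26.5970.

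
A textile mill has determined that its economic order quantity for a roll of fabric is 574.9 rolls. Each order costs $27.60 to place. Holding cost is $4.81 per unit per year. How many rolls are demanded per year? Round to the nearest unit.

D ≈ 28,800 rolls per year

Squaring Q* = √(2DS/H) gives Q*² = 2DS/H.
From Q* = √(2DS/H): D = Q*²H / (2S) = 574.9² × 4.81 / (2 × 27.6) = 28799.876.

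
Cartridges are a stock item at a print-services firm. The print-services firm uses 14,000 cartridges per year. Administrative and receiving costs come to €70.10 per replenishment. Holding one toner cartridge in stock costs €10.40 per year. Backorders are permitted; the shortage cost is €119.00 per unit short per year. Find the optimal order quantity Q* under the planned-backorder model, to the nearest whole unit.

Q* ≈ 453 cartridges

With planned backorders, Q* = √(2DS/H) · √((H+B)/B).
√(2DS/H) = √(2 × 14,000 × 70.1 / 10.4) = 434.432.
√((H+B)/B) = √((10.4+119)/119) = 1.0428.
Q* ≈ 453.018.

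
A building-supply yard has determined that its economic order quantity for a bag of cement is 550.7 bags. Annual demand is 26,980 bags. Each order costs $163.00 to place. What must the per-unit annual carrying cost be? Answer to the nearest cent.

H ≈ $29.00

Squaring Q* = √(2DS/H) gives Q*² = 2DS/H.
From Q* = √(2DS/H): H = 2DS / Q*² = 2 × 26,980 × 163 / 550.7² = 29.0021.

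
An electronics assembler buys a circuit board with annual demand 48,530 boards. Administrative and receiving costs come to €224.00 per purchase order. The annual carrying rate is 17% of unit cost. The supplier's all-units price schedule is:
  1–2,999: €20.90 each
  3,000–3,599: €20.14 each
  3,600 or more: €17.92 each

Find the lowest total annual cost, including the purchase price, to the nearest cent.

Holding cost per unit per year at price C is H = 0.17·C.
For each price level, check whether its EOQ is feasible; otherwise the best quantity at that price is the breakpoint.
EOQ at €20.90 = 2473.7 (feasible in tier 1): TC = 48,530×€20.90 + (48,530/2473.7)×224 + (2473.7/2)×0.17×€20.90 = €1,023,066.05.
EOQ at €20.14 = 2519.9 < 3000, so use break Q=3000: TC = 48,530×€20.14 + (48,530/3000.0)×224 + (3000.0/2)×0.17×€20.14 = €986,153.47.
EOQ at €17.92 = 2671.5 < 3600, so use break Q=3600: TC = 48,530×€17.92 + (48,530/3600.0)×224 + (3600.0/2)×0.17×€17.92 = €878,160.76.
Lowest total cost among the candidates is at Q = 3600.0.

TC* ≈ €878,160.76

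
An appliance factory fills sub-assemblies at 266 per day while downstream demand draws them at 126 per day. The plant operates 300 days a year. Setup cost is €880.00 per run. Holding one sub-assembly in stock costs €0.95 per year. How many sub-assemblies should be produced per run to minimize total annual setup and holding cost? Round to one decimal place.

Annual demand D = 126 × 300 = 37,800.
Production build-up factor (1 − d/p) = 1 − 126/266 = 0.5263.
Q* = √(2DS / (H(1 − d/p))) = √(2 × 37,800 × 880 / (0.95 × 0.5263)).
= √(66,528,000 / 0.5) ≈ 11534.990.

Q* ≈ 11,535.0 sub-assemblies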